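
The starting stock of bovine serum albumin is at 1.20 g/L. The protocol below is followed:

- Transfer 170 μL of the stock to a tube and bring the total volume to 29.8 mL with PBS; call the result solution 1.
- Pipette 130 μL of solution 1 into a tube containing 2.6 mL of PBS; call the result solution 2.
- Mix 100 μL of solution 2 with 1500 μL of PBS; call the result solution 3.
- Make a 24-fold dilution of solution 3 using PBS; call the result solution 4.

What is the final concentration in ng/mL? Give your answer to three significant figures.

0.849 ng/mL

Step 1: 170 μL brought to 29.8 mL → factor 29800/170 = 175.29
Step 2: 130 μL + 2.6 mL = 2730 μL total → factor 2730/130 = 21
Step 3: 100 μL + 1500 μL = 1600 μL total → factor 1600/100 = 16
Step 4: 24-fold → factor 24
Overall dilution factor = 175.29 × 21 × 16 × 24 = 1.4136 × 10^6
Final = 1.20 g/L / 1.4136 × 10^6 = 8.489 × 10^-7 g/L = 0.849 ng/mL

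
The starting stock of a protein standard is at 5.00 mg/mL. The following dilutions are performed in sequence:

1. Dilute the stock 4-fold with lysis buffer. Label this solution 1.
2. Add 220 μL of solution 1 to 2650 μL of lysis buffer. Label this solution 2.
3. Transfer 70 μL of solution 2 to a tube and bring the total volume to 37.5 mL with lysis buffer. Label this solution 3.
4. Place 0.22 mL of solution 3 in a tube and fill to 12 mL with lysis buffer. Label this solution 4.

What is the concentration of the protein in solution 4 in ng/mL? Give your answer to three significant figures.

3.28 ng/mL

Step 1: 4-fold → factor 4
Step 2: 220 μL + 2650 μL = 2870 μL total → factor 2870/220 = 13.045
Step 3: 70 μL brought to 37.5 mL → factor 37500/70 = 535.71
Step 4: 0.22 mL brought to 12 mL → factor 12/0.22 = 54.545
Overall dilution factor = 4 × 13.045 × 535.71 × 54.545 = 1.5248 × 10^6
Final = 5.00 mg/mL / 1.5248 × 10^6 = 3.279 × 10^-6 mg/mL = 3.28 ng/mL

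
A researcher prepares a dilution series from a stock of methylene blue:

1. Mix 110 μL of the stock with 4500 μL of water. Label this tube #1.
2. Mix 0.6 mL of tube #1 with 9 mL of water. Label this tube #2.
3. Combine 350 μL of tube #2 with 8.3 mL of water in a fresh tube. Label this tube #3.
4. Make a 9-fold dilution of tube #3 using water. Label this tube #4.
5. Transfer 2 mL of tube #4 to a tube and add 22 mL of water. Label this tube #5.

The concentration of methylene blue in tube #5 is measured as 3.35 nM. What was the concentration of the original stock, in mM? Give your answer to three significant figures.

Step 1: 110 μL + 4500 μL = 4610 μL total → factor 4610/110 = 41.909
Step 2: 0.6 mL + 9 mL = 9.6 mL total → factor 9.6/0.6 = 16
Step 3: 350 μL + 8.3 mL = 8650 μL total → factor 8650/350 = 24.714
Step 4: 9-fold → factor 9
Step 5: 2 mL + 22 mL = 24 mL total → factor 24/2 = 12
Overall dilution factor = 41.909 × 16 × 24.714 × 9 × 12 = 1.7898 × 10^6
Stock = 3.35 nM × 1.7898 × 10^6 = 5.996 × 10^6 nM = 6.00 mM

6.00 mM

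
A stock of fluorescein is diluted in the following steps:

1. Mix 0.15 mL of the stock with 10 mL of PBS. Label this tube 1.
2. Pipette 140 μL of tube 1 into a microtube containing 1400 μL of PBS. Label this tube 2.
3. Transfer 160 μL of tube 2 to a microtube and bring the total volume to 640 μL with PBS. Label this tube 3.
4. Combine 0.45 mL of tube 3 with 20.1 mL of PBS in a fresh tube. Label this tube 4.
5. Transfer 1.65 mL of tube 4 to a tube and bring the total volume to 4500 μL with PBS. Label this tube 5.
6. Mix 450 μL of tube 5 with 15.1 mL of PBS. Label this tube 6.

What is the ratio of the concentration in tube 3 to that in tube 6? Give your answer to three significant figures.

Step 1: 0.15 mL + 10 mL = 10.15 mL total → factor 10.15/0.15 = 67.667
Step 2: 140 μL + 1400 μL = 1540 μL total → factor 1540/140 = 11
Step 3: 160 μL brought to 640 μL → factor 640/160 = 4
Step 4: 0.45 mL + 20.1 mL = 20.55 mL total → factor 20.55/0.45 = 45.667
Step 5: 1.65 mL brought to 4500 μL → factor 4.5/1.65 = 2.7273
Step 6: 450 μL + 15.1 mL = 15550 μL total → factor 15550/450 = 34.556
Dilution factor to tube 3 = 2977.3; to tube 6 = 1.2814 × 10^7
[tube 3]/[tube 6] = (factor to tube 6)/(factor to tube 3) = 1.2814 × 10^7/2977.3 = 4.30 × 10^3

4.30 × 10^3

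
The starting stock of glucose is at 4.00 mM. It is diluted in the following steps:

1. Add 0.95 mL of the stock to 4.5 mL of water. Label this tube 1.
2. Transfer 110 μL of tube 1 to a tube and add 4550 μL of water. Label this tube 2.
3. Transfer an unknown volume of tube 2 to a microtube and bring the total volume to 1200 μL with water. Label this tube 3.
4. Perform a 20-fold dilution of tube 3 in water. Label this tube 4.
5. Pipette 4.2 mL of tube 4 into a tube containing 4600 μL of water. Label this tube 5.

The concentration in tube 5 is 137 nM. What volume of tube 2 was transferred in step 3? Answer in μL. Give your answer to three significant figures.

419 μL

Step 1: 0.95 mL + 4.5 mL = 5.45 mL total → factor 5.45/0.95 = 5.7368
Step 2: 110 μL + 4550 μL = 4660 μL total → factor 4660/110 = 42.364
Step 3: v brought to 1200 μL → factor = 1200 μL/v
Step 4: 20-fold → factor 20
Step 5: 4.2 mL + 4600 μL = 8.8 mL total → factor 8.8/4.2 = 2.0952
Product of known-step factors = 10184
Overall factor = 4.00 mM / (137 nM) = 29197
Step-3 factor = 29197 / 10184 = 2.8669
v = 1200 μL / 2.8669 = 419 μL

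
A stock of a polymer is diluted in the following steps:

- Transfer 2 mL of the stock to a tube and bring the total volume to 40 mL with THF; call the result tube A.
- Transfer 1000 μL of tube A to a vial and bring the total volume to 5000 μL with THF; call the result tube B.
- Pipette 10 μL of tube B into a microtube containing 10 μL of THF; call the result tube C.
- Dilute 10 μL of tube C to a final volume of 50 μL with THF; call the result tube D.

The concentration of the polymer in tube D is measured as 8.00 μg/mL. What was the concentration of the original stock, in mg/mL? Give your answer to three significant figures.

Step 1: 2 mL brought to 40 mL → factor 40/2 = 20
Step 2: 1000 μL brought to 5000 μL → factor 5000/1000 = 5
Step 3: 10 μL + 10 μL = 20 μL total → factor 20/10 = 2
Step 4: 10 μL brought to 50 μL → factor 50/10 = 5
Overall dilution factor = 20 × 5 × 2 × 5 = 1000
Stock = 8.00 μg/mL × 1000 = 8000 μg/mL = 8.00 mg/mL

8.00 mg/mL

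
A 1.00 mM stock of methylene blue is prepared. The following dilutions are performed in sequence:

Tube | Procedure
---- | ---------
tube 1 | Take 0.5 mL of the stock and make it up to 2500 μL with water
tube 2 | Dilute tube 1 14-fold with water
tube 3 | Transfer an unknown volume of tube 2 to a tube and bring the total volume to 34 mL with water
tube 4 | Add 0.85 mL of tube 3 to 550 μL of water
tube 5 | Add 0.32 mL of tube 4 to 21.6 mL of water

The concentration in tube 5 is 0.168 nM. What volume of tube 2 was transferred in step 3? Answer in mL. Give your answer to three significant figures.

Step 1: 0.5 mL brought to 2500 μL → factor 2.5/0.5 = 5
Step 2: 14-fold → factor 14
Step 3: v brought to 34 mL → factor = 34 mL/v
Step 4: 0.85 mL + 550 μL = 1.4 mL total → factor 1.4/0.85 = 1.6471
Step 5: 0.32 mL + 21.6 mL = 21.92 mL total → factor 21.92/0.32 = 68.5
Product of known-step factors = 7897.6
Overall factor = 1.00 mM / (0.168 nM) = 5.9524 × 10^6
Step-3 factor = 5.9524 × 10^6 / 7897.6 = 753.69
v = 34 mL / 753.69 = 0.0451 mL

0.0451 mL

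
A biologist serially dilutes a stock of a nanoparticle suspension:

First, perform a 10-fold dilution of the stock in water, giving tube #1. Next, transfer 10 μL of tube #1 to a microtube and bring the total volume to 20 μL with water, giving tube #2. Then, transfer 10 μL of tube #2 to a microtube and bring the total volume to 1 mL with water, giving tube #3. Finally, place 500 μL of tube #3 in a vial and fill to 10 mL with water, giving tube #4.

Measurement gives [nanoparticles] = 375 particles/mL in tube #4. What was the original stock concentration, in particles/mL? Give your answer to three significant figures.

Step 1: 10-fold → factor 10
Step 2: 10 μL brought to 20 μL → factor 20/10 = 2
Step 3: 10 μL brought to 1 mL → factor 1000/10 = 100
Step 4: 500 μL brought to 10 mL → factor 10000/500 = 20
Overall dilution factor = 10 × 2 × 100 × 20 = 40000
Stock = 375 particles/mL × 40000 = 1.50 × 10^7 particles/mL

1.50 × 10^7 particles/mL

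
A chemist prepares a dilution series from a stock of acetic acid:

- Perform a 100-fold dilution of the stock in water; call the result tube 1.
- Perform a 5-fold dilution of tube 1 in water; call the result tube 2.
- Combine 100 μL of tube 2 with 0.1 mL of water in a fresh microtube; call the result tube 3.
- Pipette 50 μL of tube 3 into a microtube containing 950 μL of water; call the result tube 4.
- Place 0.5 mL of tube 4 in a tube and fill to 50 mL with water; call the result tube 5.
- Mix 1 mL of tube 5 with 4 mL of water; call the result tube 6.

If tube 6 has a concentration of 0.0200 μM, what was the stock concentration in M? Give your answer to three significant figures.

Step 1: 100-fold → factor 100
Step 2: 5-fold → factor 5
Step 3: 100 μL + 0.1 mL = 200 μL total → factor 200/100 = 2
Step 4: 50 μL + 950 μL = 1000 μL total → factor 1000/50 = 20
Step 5: 0.5 mL brought to 50 mL → factor 50/0.5 = 100
Step 6: 1 mL + 4 mL = 5 mL total → factor 5/1 = 5
Overall dilution factor = 100 × 5 × 2 × 20 × 100 × 5 = 1 × 10^7
Stock = 0.0200 μM × 1 × 10^7 = 2.000 × 10^5 μM = 0.200 M

0.200 M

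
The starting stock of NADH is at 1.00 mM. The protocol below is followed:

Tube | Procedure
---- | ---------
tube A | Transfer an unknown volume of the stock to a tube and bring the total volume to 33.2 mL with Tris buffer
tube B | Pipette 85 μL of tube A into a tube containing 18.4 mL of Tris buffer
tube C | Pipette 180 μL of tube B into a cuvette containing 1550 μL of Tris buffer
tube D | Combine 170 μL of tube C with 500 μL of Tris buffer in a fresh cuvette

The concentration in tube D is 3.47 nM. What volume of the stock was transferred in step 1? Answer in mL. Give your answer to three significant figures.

Step 1: v brought to 33.2 mL → factor = 33.2 mL/v
Step 2: 85 μL + 18.4 mL = 18485 μL total → factor 18485/85 = 217.47
Step 3: 180 μL + 1550 μL = 1730 μL total → factor 1730/180 = 9.6111
Step 4: 170 μL + 500 μL = 670 μL total → factor 670/170 = 3.9412
Product of known-step factors = 8237.6
Overall factor = 1.00 mM / (3.47 nM) = 2.8818 × 10^5
Step-1 factor = 2.8818 × 10^5 / 8237.6 = 34.984
v = 33.2 mL / 34.984 = 0.949 mL

0.949 mL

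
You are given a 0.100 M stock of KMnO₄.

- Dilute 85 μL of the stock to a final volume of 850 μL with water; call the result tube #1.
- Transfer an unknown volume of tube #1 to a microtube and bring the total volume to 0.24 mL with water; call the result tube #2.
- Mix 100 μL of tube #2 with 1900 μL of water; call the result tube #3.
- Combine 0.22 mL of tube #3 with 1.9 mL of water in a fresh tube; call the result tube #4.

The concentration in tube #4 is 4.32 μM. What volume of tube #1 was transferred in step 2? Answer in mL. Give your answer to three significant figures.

0.0200 mL

Step 1: 85 μL brought to 850 μL → factor 850/85 = 10
Step 2: v brought to 0.24 mL → factor = 0.24 mL/v
Step 3: 100 μL + 1900 μL = 2000 μL total → factor 2000/100 = 20
Step 4: 0.22 mL + 1.9 mL = 2.12 mL total → factor 2.12/0.22 = 9.6364
Product of known-step factors = 1927.3
Overall factor = 0.100 M / (4.32 μM) = 23148
Step-2 factor = 23148 / 1927.3 = 12.011
v = 0.24 mL / 12.011 = 0.0200 mL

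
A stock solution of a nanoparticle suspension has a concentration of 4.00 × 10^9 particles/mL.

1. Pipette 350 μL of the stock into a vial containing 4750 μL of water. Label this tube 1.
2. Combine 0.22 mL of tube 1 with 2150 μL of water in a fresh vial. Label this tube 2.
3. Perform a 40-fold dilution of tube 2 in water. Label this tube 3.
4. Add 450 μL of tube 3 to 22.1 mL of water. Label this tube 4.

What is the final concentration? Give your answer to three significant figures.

1.27 × 10^4 particles/mL

Step 1: 350 μL + 4750 μL = 5100 μL total → factor 5100/350 = 14.571
Step 2: 0.22 mL + 2150 μL = 2.37 mL total → factor 2.37/0.22 = 10.773
Step 3: 40-fold → factor 40
Step 4: 450 μL + 22.1 mL = 22550 μL total → factor 22550/450 = 50.111
Overall dilution factor = 14.571 × 10.773 × 40 × 50.111 = 3.1465 × 10^5
Final = 4.00 × 10^9 particles/mL / 3.1465 × 10^5 = 1.27 × 10^4 particles/mL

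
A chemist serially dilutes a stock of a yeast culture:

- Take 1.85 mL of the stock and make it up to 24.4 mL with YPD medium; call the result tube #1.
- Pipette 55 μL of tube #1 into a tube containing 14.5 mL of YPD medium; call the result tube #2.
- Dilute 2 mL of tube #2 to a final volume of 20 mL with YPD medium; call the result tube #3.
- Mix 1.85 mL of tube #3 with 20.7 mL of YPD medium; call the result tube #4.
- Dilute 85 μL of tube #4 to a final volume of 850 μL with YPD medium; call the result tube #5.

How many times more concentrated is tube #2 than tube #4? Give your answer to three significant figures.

Step 1: 1.85 mL brought to 24.4 mL → factor 24.4/1.85 = 13.189
Step 2: 55 μL + 14.5 mL = 14555 μL total → factor 14555/55 = 264.64
Step 3: 2 mL brought to 20 mL → factor 20/2 = 10
Step 4: 1.85 mL + 20.7 mL = 22.55 mL total → factor 22.55/1.85 = 12.189
Dilution factor to tube #2 = 3490.3; to tube #4 = 4.2544 × 10^5
[tube #2]/[tube #4] = (factor to tube #4)/(factor to tube #2) = 4.2544 × 10^5/3490.3 = 122

122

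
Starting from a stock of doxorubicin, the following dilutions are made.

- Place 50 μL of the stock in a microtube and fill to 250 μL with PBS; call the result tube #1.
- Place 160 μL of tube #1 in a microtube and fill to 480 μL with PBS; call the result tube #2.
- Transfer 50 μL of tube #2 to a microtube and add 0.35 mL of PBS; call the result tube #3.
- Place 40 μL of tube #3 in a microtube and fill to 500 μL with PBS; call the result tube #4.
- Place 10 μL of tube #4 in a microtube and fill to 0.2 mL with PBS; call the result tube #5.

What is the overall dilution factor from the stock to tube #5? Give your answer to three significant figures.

3.00 × 10^4

Step 1: 50 μL brought to 250 μL → factor 250/50 = 5
Step 2: 160 μL brought to 480 μL → factor 480/160 = 3
Step 3: 50 μL + 0.35 mL = 400 μL total → factor 400/50 = 8
Step 4: 40 μL brought to 500 μL → factor 500/40 = 12.5
Step 5: 10 μL brought to 0.2 mL → factor 200/10 = 20
Overall dilution factor = 5 × 3 × 8 × 12.5 × 20 = 30000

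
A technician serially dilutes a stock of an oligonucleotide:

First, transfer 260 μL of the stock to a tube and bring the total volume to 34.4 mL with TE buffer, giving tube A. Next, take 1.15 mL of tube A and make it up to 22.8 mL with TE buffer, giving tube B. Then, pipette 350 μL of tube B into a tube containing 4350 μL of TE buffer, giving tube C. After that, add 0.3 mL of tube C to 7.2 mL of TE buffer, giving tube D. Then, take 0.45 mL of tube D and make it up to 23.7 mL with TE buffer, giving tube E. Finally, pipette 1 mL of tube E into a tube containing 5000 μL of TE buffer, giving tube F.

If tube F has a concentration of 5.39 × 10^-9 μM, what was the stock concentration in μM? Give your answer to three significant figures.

1.50 μM

Step 1: 260 μL brought to 34.4 mL → factor 34400/260 = 132.31
Step 2: 1.15 mL brought to 22.8 mL → factor 22.8/1.15 = 19.826
Step 3: 350 μL + 4350 μL = 4700 μL total → factor 4700/350 = 13.429
Step 4: 0.3 mL + 7.2 mL = 7.5 mL total → factor 7.5/0.3 = 25
Step 5: 0.45 mL brought to 23.7 mL → factor 23.7/0.45 = 52.667
Step 6: 1 mL + 5000 μL = 6 mL total → factor 6/1 = 6
Overall dilution factor = 132.31 × 19.826 × 13.429 × 25 × 52.667 × 6 = 2.7828 × 10^8
Stock = 5.39 × 10^-9 μM × 2.7828 × 10^8 = 1.50 μM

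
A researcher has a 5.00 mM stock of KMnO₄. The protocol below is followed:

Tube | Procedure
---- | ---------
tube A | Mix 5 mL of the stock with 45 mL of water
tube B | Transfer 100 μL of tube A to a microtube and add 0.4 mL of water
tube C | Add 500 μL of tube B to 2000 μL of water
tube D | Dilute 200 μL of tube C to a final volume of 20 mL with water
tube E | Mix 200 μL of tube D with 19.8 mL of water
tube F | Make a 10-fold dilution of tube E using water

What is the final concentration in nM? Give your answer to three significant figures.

0.200 nM

Step 1: 5 mL + 45 mL = 50 mL total → factor 50/5 = 10
Step 2: 100 μL + 0.4 mL = 500 μL total → factor 500/100 = 5
Step 3: 500 μL + 2000 μL = 2500 μL total → factor 2500/500 = 5
Step 4: 200 μL brought to 20 mL → factor 20000/200 = 100
Step 5: 200 μL + 19.8 mL = 20000 μL total → factor 20000/200 = 100
Step 6: 10-fold → factor 10
Overall dilution factor = 10 × 5 × 5 × 100 × 100 × 10 = 2.5 × 10^7
Final = 5.00 mM / 2.5 × 10^7 = 2.000 × 10^-7 mM = 0.200 nM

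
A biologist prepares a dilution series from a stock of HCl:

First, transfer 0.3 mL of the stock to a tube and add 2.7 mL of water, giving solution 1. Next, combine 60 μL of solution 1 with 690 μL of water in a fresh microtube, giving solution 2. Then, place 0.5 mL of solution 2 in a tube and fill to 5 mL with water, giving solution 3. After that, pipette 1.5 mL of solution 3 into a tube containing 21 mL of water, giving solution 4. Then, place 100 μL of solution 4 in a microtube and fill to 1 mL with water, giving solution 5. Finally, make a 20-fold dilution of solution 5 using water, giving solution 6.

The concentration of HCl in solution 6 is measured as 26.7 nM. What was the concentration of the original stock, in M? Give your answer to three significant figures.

Step 1: 0.3 mL + 2.7 mL = 3 mL total → factor 3/0.3 = 10
Step 2: 60 μL + 690 μL = 750 μL total → factor 750/60 = 12.5
Step 3: 0.5 mL brought to 5 mL → factor 5/0.5 = 10
Step 4: 1.5 mL + 21 mL = 22.5 mL total → factor 22.5/1.5 = 15
Step 5: 100 μL brought to 1 mL → factor 1000/100 = 10
Step 6: 20-fold → factor 20
Overall dilution factor = 10 × 12.5 × 10 × 15 × 10 × 20 = 3.75 × 10^6
Stock = 26.7 nM × 3.75 × 10^6 = 1.001 × 10^8 nM = 0.100 M

0.100 M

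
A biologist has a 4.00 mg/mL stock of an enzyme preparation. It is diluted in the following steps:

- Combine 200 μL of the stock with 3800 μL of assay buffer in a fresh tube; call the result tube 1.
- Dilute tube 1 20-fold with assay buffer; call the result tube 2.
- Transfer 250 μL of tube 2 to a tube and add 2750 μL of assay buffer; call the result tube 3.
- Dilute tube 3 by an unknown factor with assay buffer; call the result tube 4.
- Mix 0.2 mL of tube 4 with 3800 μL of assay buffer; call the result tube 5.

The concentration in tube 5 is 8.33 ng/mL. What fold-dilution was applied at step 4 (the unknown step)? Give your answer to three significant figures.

5.00-fold

Step 1: 200 μL + 3800 μL = 4000 μL total → factor 4000/200 = 20
Step 2: 20-fold → factor 20
Step 3: 250 μL + 2750 μL = 3000 μL total → factor 3000/250 = 12
Step 4: unknown factor x
Step 5: 0.2 mL + 3800 μL = 4 mL total → factor 4/0.2 = 20
Product of known-step factors = 96000
Overall factor = 4.00 mg/mL / (8.33 ng/mL) = 4.8019 × 10^5
x = 4.8019 × 10^5 / 96000 = 5.00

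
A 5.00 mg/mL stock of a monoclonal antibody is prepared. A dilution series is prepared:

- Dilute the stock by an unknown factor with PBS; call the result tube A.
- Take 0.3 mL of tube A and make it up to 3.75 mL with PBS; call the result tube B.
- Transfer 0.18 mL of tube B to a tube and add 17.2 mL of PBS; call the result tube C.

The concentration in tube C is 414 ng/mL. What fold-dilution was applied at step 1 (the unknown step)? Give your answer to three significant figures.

10.0-fold

Step 1: unknown factor x
Step 2: 0.3 mL brought to 3.75 mL → factor 3.75/0.3 = 12.5
Step 3: 0.18 mL + 17.2 mL = 17.38 mL total → factor 17.38/0.18 = 96.556
Product of known-step factors = 1206.9
Overall factor = 5.00 mg/mL / (414 ng/mL) = 12077
x = 12077 / 1206.9 = 10.0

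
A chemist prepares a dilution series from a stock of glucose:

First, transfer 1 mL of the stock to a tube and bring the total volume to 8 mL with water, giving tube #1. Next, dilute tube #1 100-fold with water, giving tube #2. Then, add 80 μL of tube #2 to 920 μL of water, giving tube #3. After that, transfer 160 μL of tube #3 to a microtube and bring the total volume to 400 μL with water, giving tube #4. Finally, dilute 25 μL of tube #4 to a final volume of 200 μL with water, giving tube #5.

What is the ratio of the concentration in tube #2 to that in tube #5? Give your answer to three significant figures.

Step 1: 1 mL brought to 8 mL → factor 8/1 = 8
Step 2: 100-fold → factor 100
Step 3: 80 μL + 920 μL = 1000 μL total → factor 1000/80 = 12.5
Step 4: 160 μL brought to 400 μL → factor 400/160 = 2.5
Step 5: 25 μL brought to 200 μL → factor 200/25 = 8
Dilution factor to tube #2 = 800; to tube #5 = 2 × 10^5
[tube #2]/[tube #5] = (factor to tube #5)/(factor to tube #2) = 2 × 10^5/800 = 250

250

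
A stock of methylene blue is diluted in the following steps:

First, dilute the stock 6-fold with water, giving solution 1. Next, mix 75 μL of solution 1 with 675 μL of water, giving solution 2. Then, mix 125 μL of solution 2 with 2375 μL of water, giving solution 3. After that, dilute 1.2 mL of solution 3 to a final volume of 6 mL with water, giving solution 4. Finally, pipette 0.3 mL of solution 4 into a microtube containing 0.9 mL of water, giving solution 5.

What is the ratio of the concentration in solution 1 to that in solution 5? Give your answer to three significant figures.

Step 1: 6-fold → factor 6
Step 2: 75 μL + 675 μL = 750 μL total → factor 750/75 = 10
Step 3: 125 μL + 2375 μL = 2500 μL total → factor 2500/125 = 20
Step 4: 1.2 mL brought to 6 mL → factor 6/1.2 = 5
Step 5: 0.3 mL + 0.9 mL = 1.2 mL total → factor 1.2/0.3 = 4
Dilution factor to solution 1 = 6; to solution 5 = 24000
[solution 1]/[solution 5] = (factor to solution 5)/(factor to solution 1) = 24000/6 = 4.00 × 10^3

4.00 × 10^3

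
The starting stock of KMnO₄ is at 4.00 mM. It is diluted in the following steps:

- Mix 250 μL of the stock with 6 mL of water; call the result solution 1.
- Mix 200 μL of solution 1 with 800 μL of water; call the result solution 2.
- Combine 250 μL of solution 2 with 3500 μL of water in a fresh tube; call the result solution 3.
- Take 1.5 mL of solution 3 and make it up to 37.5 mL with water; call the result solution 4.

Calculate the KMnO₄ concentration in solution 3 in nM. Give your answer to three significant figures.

Step 1: 250 μL + 6 mL = 6250 μL total → factor 6250/250 = 25
Step 2: 200 μL + 800 μL = 1000 μL total → factor 1000/200 = 5
Step 3: 250 μL + 3500 μL = 3750 μL total → factor 3750/250 = 15
Dilution factor through solution 3 = 25 × 5 × 15 = 1875
[solution 3] = 4.00 mM / 1875 = 0.002133 mM = 2.13 × 10^3 nM

2.13 × 10^3 nM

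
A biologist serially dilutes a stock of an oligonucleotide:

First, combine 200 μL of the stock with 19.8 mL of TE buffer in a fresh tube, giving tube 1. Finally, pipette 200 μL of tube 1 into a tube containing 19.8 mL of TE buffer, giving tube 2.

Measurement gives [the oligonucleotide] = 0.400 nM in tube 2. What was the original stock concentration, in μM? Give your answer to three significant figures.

4.00 μM

Step 1: 200 μL + 19.8 mL = 20000 μL total → factor 20000/200 = 100
Step 2: 200 μL + 19.8 mL = 20000 μL total → factor 20000/200 = 100
Overall dilution factor = 100 × 100 = 10000
Stock = 0.400 nM × 10000 = 4000 nM = 4.00 μM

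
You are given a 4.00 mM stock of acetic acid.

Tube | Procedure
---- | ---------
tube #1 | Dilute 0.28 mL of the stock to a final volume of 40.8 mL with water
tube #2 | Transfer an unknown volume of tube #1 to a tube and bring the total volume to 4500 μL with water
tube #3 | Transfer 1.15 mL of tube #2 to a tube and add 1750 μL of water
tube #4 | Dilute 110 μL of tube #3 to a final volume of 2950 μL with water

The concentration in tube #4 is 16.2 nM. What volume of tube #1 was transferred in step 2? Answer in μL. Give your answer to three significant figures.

180 μL

Step 1: 0.28 mL brought to 40.8 mL → factor 40.8/0.28 = 145.71
Step 2: v brought to 4500 μL → factor = 4500 μL/v
Step 3: 1.15 mL + 1750 μL = 2.9 mL total → factor 2.9/1.15 = 2.5217
Step 4: 110 μL brought to 2950 μL → factor 2950/110 = 26.818
Product of known-step factors = 9854.4
Overall factor = 4.00 mM / (16.2 nM) = 2.4691 × 10^5
Step-2 factor = 2.4691 × 10^5 / 9854.4 = 25.056
v = 4500 μL / 25.056 = 180 μL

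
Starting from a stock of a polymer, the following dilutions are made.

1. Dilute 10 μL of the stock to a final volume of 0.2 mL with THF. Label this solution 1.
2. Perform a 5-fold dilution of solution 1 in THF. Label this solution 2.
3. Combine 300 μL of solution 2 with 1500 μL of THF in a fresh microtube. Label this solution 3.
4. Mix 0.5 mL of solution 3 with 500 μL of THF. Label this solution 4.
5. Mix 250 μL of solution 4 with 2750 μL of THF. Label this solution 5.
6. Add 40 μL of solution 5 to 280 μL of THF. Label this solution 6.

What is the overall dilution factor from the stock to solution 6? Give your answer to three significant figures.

Step 1: 10 μL brought to 0.2 mL → factor 200/10 = 20
Step 2: 5-fold → factor 5
Step 3: 300 μL + 1500 μL = 1800 μL total → factor 1800/300 = 6
Step 4: 0.5 mL + 500 μL = 1 mL total → factor 1/0.5 = 2
Step 5: 250 μL + 2750 μL = 3000 μL total → factor 3000/250 = 12
Step 6: 40 μL + 280 μL = 320 μL total → factor 320/40 = 8
Overall dilution factor = 20 × 5 × 6 × 2 × 12 × 8 = 1.152 × 10^5

1.15 × 10^5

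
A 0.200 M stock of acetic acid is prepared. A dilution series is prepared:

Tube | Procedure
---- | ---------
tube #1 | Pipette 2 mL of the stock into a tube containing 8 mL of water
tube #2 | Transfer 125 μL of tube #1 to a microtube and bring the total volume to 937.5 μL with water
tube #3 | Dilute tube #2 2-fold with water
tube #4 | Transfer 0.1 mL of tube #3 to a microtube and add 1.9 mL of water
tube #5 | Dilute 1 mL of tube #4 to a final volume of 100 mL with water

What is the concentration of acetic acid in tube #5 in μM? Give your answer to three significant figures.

1.33 μM

Step 1: 2 mL + 8 mL = 10 mL total → factor 10/2 = 5
Step 2: 125 μL brought to 937.5 μL → factor 937.5/125 = 7.5
Step 3: 2-fold → factor 2
Step 4: 0.1 mL + 1.9 mL = 2 mL total → factor 2/0.1 = 20
Step 5: 1 mL brought to 100 mL → factor 100/1 = 100
Overall dilution factor = 5 × 7.5 × 2 × 20 × 100 = 1.5 × 10^5
Final = 0.200 M / 1.5 × 10^5 = 1.333 × 10^-6 M = 1.33 μM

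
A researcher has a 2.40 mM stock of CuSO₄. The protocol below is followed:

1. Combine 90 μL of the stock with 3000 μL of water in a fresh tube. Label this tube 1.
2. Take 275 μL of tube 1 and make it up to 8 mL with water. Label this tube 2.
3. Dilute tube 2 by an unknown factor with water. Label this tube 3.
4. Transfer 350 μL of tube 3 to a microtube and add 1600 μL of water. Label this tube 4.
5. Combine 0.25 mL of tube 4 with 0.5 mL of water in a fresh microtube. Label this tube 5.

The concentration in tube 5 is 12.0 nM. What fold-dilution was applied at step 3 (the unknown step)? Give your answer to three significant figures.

12.0-fold

Step 1: 90 μL + 3000 μL = 3090 μL total → factor 3090/90 = 34.333
Step 2: 275 μL brought to 8 mL → factor 8000/275 = 29.091
Step 3: unknown factor x
Step 4: 350 μL + 1600 μL = 1950 μL total → factor 1950/350 = 5.5714
Step 5: 0.25 mL + 0.5 mL = 0.75 mL total → factor 0.75/0.25 = 3
Product of known-step factors = 16694
Overall factor = 2.40 mM / (12.0 nM) = 2 × 10^5
x = 2 × 10^5 / 16694 = 12.0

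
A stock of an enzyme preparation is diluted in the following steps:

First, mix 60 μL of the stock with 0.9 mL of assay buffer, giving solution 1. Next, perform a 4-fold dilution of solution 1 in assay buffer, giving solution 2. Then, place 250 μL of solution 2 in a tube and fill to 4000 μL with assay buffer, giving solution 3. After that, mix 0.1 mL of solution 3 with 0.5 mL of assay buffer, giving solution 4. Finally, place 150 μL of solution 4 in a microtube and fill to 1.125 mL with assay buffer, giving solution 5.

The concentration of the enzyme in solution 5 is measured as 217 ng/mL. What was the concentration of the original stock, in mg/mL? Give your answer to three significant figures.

10.0 mg/mL

Step 1: 60 μL + 0.9 mL = 960 μL total → factor 960/60 = 16
Step 2: 4-fold → factor 4
Step 3: 250 μL brought to 4000 μL → factor 4000/250 = 16
Step 4: 0.1 mL + 0.5 mL = 0.6 mL total → factor 0.6/0.1 = 6
Step 5: 150 μL brought to 1.125 mL → factor 1125/150 = 7.5
Overall dilution factor = 16 × 4 × 16 × 6 × 7.5 = 46080
Stock = 217 ng/mL × 46080 = 9.999 × 10^6 ng/mL = 10.0 mg/mL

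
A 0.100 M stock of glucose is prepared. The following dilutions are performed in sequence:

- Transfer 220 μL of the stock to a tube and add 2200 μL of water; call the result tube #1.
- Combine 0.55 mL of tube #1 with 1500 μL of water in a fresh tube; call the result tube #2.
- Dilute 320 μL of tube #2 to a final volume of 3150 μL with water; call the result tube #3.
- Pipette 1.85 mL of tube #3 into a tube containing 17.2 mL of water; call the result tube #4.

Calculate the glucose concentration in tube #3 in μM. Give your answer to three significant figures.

248 μM

Step 1: 220 μL + 2200 μL = 2420 μL total → factor 2420/220 = 11
Step 2: 0.55 mL + 1500 μL = 2.05 mL total → factor 2.05/0.55 = 3.7273
Step 3: 320 μL brought to 3150 μL → factor 3150/320 = 9.8438
Dilution factor through tube #3 = 11 × 3.7273 × 9.8438 = 403.59
[tube #3] = 0.100 M / 403.59 = 0.0002478 M = 248 μM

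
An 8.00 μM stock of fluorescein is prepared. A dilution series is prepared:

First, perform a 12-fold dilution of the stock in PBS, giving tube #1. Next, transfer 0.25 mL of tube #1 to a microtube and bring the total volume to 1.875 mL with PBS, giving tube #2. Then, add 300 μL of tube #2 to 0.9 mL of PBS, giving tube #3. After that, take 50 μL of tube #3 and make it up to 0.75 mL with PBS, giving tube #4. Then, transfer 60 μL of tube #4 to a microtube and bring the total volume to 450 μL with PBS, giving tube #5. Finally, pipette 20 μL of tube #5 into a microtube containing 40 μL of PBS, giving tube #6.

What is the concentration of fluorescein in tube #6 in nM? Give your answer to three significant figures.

Step 1: 12-fold → factor 12
Step 2: 0.25 mL brought to 1.875 mL → factor 1.875/0.25 = 7.5
Step 3: 300 μL + 0.9 mL = 1200 μL total → factor 1200/300 = 4
Step 4: 50 μL brought to 0.75 mL → factor 750/50 = 15
Step 5: 60 μL brought to 450 μL → factor 450/60 = 7.5
Step 6: 20 μL + 40 μL = 60 μL total → factor 60/20 = 3
Overall dilution factor = 12 × 7.5 × 4 × 15 × 7.5 × 3 = 1.215 × 10^5
Final = 8.00 μM / 1.215 × 10^5 = 6.584 × 10^-5 μM = 0.0658 nM

0.0658 nM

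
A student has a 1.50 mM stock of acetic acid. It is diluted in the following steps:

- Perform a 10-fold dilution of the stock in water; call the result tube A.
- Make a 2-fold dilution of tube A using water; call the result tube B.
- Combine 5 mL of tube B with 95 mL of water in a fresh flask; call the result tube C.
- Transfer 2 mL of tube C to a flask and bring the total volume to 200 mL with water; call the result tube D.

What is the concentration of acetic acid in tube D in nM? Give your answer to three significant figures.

Step 1: 10-fold → factor 10
Step 2: 2-fold → factor 2
Step 3: 5 mL + 95 mL = 100 mL total → factor 100/5 = 20
Step 4: 2 mL brought to 200 mL → factor 200/2 = 100
Dilution factor through tube D = 10 × 2 × 20 × 100 = 40000
[tube D] = 1.50 mM / 40000 = 3.750 × 10^-5 mM = 37.5 nM

37.5 nM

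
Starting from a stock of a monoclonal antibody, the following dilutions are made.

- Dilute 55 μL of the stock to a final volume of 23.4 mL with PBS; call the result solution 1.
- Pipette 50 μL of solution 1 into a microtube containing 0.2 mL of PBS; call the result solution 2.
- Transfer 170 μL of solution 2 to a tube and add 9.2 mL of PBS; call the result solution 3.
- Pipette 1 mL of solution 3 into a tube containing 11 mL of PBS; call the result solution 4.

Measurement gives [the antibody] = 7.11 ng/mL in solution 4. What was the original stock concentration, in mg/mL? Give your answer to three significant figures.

Step 1: 55 μL brought to 23.4 mL → factor 23400/55 = 425.45
Step 2: 50 μL + 0.2 mL = 250 μL total → factor 250/50 = 5
Step 3: 170 μL + 9.2 mL = 9370 μL total → factor 9370/170 = 55.118
Step 4: 1 mL + 11 mL = 12 mL total → factor 12/1 = 12
Overall dilution factor = 425.45 × 5 × 55.118 × 12 = 1.407 × 10^6
Stock = 7.11 ng/mL × 1.407 × 10^6 = 1.000 × 10^7 ng/mL = 10.0 mg/mL

10.0 mg/mL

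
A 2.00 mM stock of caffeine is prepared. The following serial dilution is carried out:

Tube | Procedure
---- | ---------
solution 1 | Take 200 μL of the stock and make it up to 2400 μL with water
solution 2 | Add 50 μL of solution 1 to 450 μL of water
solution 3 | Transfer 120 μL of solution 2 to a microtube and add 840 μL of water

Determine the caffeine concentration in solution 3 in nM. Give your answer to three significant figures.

2.08 × 10^3 nM

Step 1: 200 μL brought to 2400 μL → factor 2400/200 = 12
Step 2: 50 μL + 450 μL = 500 μL total → factor 500/50 = 10
Step 3: 120 μL + 840 μL = 960 μL total → factor 960/120 = 8
Overall dilution factor = 12 × 10 × 8 = 960
Final = 2.00 mM / 960 = 0.002083 mM = 2.08 × 10^3 nM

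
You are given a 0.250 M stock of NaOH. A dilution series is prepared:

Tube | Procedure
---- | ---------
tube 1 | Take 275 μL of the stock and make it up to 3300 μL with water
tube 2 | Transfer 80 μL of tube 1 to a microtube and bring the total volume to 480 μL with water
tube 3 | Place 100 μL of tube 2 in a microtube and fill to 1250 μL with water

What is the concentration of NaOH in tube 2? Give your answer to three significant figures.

0.00347 M

Step 1: 275 μL brought to 3300 μL → factor 3300/275 = 12
Step 2: 80 μL brought to 480 μL → factor 480/80 = 6
Dilution factor through tube 2 = 12 × 6 = 72
[tube 2] = 0.250 M / 72 = 0.00347 M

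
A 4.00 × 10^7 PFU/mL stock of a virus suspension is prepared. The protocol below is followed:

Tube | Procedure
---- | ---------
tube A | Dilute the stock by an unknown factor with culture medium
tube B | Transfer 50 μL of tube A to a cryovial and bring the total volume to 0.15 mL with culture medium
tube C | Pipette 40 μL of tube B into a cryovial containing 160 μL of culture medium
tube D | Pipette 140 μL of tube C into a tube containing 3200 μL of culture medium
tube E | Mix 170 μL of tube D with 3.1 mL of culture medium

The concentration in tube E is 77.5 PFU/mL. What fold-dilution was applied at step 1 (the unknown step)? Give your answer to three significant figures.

Step 1: unknown factor x
Step 2: 50 μL brought to 0.15 mL → factor 150/50 = 3
Step 3: 40 μL + 160 μL = 200 μL total → factor 200/40 = 5
Step 4: 140 μL + 3200 μL = 3340 μL total → factor 3340/140 = 23.857
Step 5: 170 μL + 3.1 mL = 3270 μL total → factor 3270/170 = 19.235
Product of known-step factors = 6883.5
Overall factor = 4.00 × 10^7 PFU/mL / (77.5 PFU/mL) = 5.1613 × 10^5
x = 5.1613 × 10^5 / 6883.5 = 75.0

75.0-fold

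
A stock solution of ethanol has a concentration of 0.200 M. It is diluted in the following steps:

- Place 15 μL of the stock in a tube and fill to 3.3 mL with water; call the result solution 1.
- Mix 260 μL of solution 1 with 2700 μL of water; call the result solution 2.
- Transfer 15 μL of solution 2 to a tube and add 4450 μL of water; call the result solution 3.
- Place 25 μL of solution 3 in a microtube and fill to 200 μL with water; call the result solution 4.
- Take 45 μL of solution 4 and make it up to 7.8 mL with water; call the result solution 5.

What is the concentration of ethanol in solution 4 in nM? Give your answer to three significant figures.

Step 1: 15 μL brought to 3.3 mL → factor 3300/15 = 220
Step 2: 260 μL + 2700 μL = 2960 μL total → factor 2960/260 = 11.385
Step 3: 15 μL + 4450 μL = 4465 μL total → factor 4465/15 = 297.67
Step 4: 25 μL brought to 200 μL → factor 200/25 = 8
Dilution factor through solution 4 = 220 × 11.385 × 297.67 × 8 = 5.9643 × 10^6
[solution 4] = 0.200 M / 5.9643 × 10^6 = 3.353 × 10^-8 M = 33.5 nM

33.5 nM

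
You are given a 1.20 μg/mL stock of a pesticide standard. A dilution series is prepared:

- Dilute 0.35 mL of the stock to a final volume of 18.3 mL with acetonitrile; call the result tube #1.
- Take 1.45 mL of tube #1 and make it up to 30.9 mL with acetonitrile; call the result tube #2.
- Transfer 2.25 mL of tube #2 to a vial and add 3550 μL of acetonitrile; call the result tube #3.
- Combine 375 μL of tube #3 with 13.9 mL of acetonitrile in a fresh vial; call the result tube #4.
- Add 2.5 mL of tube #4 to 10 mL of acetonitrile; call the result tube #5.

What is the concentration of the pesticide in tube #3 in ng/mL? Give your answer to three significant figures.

0.418 ng/mL

Step 1: 0.35 mL brought to 18.3 mL → factor 18.3/0.35 = 52.286
Step 2: 1.45 mL brought to 30.9 mL → factor 30.9/1.45 = 21.31
Step 3: 2.25 mL + 3550 μL = 5.8 mL total → factor 5.8/2.25 = 2.5778
Dilution factor through tube #3 = 52.286 × 21.31 × 2.5778 = 2872.2
[tube #3] = 1.20 μg/mL / 2872.2 = 0.0004178 μg/mL = 0.418 ng/mL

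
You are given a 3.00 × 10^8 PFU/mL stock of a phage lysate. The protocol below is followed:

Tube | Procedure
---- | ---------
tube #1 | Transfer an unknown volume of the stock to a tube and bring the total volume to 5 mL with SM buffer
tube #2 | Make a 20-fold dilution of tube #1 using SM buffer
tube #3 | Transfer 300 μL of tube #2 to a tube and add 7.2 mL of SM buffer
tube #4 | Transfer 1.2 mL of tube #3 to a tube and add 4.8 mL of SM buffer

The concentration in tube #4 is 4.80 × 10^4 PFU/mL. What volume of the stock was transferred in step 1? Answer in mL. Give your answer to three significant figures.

Step 1: v brought to 5 mL → factor = 5 mL/v
Step 2: 20-fold → factor 20
Step 3: 300 μL + 7.2 mL = 7500 μL total → factor 7500/300 = 25
Step 4: 1.2 mL + 4.8 mL = 6 mL total → factor 6/1.2 = 5
Product of known-step factors = 2500
Overall factor = 3.00 × 10^8 PFU/mL / (4.80 × 10^4 PFU/mL) = 6250
Step-1 factor = 6250 / 2500 = 2.5
v = 5 mL / 2.5 = 2.00 mL

2.00 mL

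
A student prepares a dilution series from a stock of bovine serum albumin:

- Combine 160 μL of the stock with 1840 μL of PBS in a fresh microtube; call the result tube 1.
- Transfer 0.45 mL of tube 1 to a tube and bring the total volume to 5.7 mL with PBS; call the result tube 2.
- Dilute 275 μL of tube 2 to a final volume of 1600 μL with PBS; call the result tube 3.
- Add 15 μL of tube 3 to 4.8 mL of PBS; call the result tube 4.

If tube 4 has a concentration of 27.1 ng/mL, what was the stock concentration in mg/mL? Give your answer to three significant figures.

Step 1: 160 μL + 1840 μL = 2000 μL total → factor 2000/160 = 12.5
Step 2: 0.45 mL brought to 5.7 mL → factor 5.7/0.45 = 12.667
Step 3: 275 μL brought to 1600 μL → factor 1600/275 = 5.8182
Step 4: 15 μL + 4.8 mL = 4815 μL total → factor 4815/15 = 321
Overall dilution factor = 12.5 × 12.667 × 5.8182 × 321 = 2.9571 × 10^5
Stock = 27.1 ng/mL × 2.9571 × 10^5 = 8.014 × 10^6 ng/mL = 8.01 mg/mL

8.01 mg/mL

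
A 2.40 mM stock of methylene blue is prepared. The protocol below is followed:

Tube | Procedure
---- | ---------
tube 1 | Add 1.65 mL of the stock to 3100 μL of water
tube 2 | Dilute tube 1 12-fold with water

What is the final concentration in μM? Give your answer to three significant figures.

69.5 μM

Step 1: 1.65 mL + 3100 μL = 4.75 mL total → factor 4.75/1.65 = 2.8788
Step 2: 12-fold → factor 12
Overall dilution factor = 2.8788 × 12 = 34.545
Final = 2.40 mM / 34.545 = 0.06947 mM = 69.5 μM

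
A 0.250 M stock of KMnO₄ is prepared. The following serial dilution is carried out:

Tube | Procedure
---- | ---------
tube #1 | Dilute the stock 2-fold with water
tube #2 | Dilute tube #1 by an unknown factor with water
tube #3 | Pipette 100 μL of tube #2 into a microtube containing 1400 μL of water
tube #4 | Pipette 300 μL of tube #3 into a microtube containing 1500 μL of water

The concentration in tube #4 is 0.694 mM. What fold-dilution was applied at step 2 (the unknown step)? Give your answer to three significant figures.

Step 1: 2-fold → factor 2
Step 2: unknown factor x
Step 3: 100 μL + 1400 μL = 1500 μL total → factor 1500/100 = 15
Step 4: 300 μL + 1500 μL = 1800 μL total → factor 1800/300 = 6
Product of known-step factors = 180
Overall factor = 0.250 M / (0.694 mM) = 360.23
x = 360.23 / 180 = 2.00

2.00-fold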